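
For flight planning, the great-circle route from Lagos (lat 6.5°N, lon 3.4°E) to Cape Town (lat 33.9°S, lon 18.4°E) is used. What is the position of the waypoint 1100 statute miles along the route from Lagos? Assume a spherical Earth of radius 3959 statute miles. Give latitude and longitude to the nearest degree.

≈ lat 9°S, lon 8°E

Convert each endpoint to a unit vector on the sphere (x = cos φ cos λ, y = cos φ sin λ, z = sin φ).
The central angle between the endpoints is δ = arccos(p₁·p₂) ≈ 0.747 rad (42.8°). The total great-circle distance is δ·R ≈ 0.747 × 3959 ≈ 2959 mi, so the target fraction is f = 1100/2959 ≈ 0.372.
Interpolate at f ≈ 0.372 with slerp weights a = sin((1−f)δ)/sin δ ≈ 0.666, b = sin(fδ)/sin δ ≈ 0.404.
p = a·p₁ + b·p₂ ≈ (0.978, 0.145, -0.150); φ = arcsin(p_z) ≈ -8.61°, λ = atan2(p_y, p_x) ≈ 8.43°.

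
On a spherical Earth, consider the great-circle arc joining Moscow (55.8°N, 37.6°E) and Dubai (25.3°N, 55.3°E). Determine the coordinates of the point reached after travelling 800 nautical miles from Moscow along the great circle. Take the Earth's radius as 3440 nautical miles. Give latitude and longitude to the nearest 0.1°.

Convert each endpoint to a unit vector on the sphere (x = cos φ cos λ, y = cos φ sin λ, z = sin φ).
The central angle between the endpoints is δ = arccos(p₁·p₂) ≈ 0.578 rad (33.1°). The total great-circle distance is δ·R ≈ 0.578 × 3440 ≈ 1988 nmi, so the target fraction is f = 800/1988 ≈ 0.402.
Interpolate at f ≈ 0.402 with slerp weights a = sin((1−f)δ)/sin δ ≈ 0.620, b = sin(fδ)/sin δ ≈ 0.422.
p = a·p₁ + b·p₂ ≈ (0.493, 0.526, 0.693); φ = arcsin(p_z) ≈ 43.86°, λ = atan2(p_y, p_x) ≈ 46.85°.

≈ (43.9°N, 46.9°E)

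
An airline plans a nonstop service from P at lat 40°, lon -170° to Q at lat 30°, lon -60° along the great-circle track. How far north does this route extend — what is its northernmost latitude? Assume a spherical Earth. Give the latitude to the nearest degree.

≈ 51°

The great circle lies in the plane with unit normal n̂ = (p₁ × p₂)/|p₁ × p₂|.
Here n̂_z ≈ +0.626; the vertex latitude is φ_max = arccos|n̂_z| ≈ 51.2°.
Check via Clairaut: cos φ_max = |cos φ₁| · sin C = cos(40.0°)·sin(54.8°) ≈ 0.626, again giving ≈ 51.2°.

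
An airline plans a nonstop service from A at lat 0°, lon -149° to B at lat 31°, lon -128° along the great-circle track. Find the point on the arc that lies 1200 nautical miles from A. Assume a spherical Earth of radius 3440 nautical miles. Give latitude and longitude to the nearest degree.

≈ lat 17°, lon -138°

Write both endpoints as unit vectors p₁, p₂ with components (cos φ cos λ, cos φ sin λ, sin φ).
The central angle between the endpoints is δ = arccos(p₁·p₂) ≈ 0.643 rad (36.8°). The total great-circle distance is δ·R ≈ 0.643 × 3440 ≈ 2212 nmi, so the target fraction is f = 1200/2212 ≈ 0.542.
Interpolate at f ≈ 0.542 with slerp weights a = sin((1−f)δ)/sin δ ≈ 0.484, b = sin(fδ)/sin δ ≈ 0.570.
p = a·p₁ + b·p₂ ≈ (-0.715, -0.634, 0.294); φ = arcsin(p_z) ≈ 17.07°, λ = atan2(p_y, p_x) ≈ -138.45°.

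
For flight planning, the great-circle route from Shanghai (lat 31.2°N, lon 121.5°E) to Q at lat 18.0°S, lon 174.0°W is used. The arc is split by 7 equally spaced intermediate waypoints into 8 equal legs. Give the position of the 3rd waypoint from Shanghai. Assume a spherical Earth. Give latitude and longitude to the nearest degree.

Convert each endpoint to a unit vector on the sphere (x = cos φ cos λ, y = cos φ sin λ, z = sin φ).
The central angle between the endpoints is δ = arccos(p₁·p₂) ≈ 1.379 rad (79.0°).
Interpolate at f = 3/8 with slerp weights a = sin((1−f)δ)/sin δ ≈ 0.773, b = sin(fδ)/sin δ ≈ 0.504.
p = a·p₁ + b·p₂ ≈ (-0.822, 0.514, 0.245); φ = arcsin(p_z) ≈ 14.18°, λ = atan2(p_y, p_x) ≈ 147.99°.

≈ lat 14°N, lon 148°E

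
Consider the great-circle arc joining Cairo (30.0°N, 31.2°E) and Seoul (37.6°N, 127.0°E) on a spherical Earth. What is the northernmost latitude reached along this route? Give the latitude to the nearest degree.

≈ 45°N

The great circle lies in the plane with unit normal n̂ = (p₁ × p₂)/|p₁ × p₂|.
Here n̂_z ≈ +0.702; the vertex latitude is φ_max = arccos|n̂_z| ≈ 45.4°.
Check via Clairaut: cos φ_max = |cos φ₁| · sin C = cos(30.0°)·sin(54.2°) ≈ 0.702, again giving ≈ 45.4°.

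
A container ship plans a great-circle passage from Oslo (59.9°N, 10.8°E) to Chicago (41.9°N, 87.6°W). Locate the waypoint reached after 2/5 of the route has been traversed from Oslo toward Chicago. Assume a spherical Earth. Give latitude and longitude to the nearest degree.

The haversine formula gives a central angle δ ≈ 1.020 rad (58.4°) between the endpoints.
Interpolate at f = 2/5 with slerp weights a = sin((1−f)δ)/sin δ ≈ 0.674, b = sin(fδ)/sin δ ≈ 0.466.
p = a·p₁ + b·p₂ ≈ (0.347, -0.283, 0.894); φ = arcsin(p_z) ≈ 63.42°, λ = atan2(p_y, p_x) ≈ -39.22°.

≈ 63°N, 39°W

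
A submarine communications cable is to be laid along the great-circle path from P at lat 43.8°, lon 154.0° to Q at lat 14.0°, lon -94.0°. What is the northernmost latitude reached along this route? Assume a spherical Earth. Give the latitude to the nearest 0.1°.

The great circle lies in the plane with unit normal n̂ = (p₁ × p₂)/|p₁ × p₂|.
Here n̂_z ≈ +0.652; the vertex latitude is φ_max = arccos|n̂_z| ≈ 49.3°.
Check via Clairaut: cos φ_max = |cos φ₁| · sin C = cos(43.8°)·sin(64.7°) ≈ 0.652, again giving ≈ 49.3°.

≈ 49.3°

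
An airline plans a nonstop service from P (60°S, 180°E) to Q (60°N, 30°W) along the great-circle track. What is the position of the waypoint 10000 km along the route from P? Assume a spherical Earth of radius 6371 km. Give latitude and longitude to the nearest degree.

From cos δ = sin φ₁ sin φ₂ + cos φ₁ cos φ₂ cos Δλ, the central angle is δ ≈ 2.882 rad (165.1°). The total great-circle distance is δ·R ≈ 2.882 × 6371 ≈ 18362 km, so the target fraction is f = 10000/18362 ≈ 0.545.
Interpolate at f ≈ 0.545 with slerp weights a = sin((1−f)δ)/sin δ ≈ 3.767, b = sin(fδ)/sin δ ≈ 3.896.
p = a·p₁ + b·p₂ ≈ (-0.196, -0.974, 0.112); φ = arcsin(p_z) ≈ 6.43°, λ = atan2(p_y, p_x) ≈ -101.40°.

≈ (6°N, 101°W)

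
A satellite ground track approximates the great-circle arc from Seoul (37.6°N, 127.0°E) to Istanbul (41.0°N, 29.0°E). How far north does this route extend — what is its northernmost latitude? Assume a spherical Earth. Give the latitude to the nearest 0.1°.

The great circle lies in the plane with unit normal n̂ = (p₁ × p₂)/|p₁ × p₂|.
Here n̂_z ≈ -0.624; the vertex latitude is φ_max = arccos|n̂_z| ≈ 51.4°.
Check via Clairaut: cos φ_max = |cos φ₁| · sin C = cos(37.6°)·sin(52.0°) ≈ 0.624, again giving ≈ 51.4°.

≈ 51.4°N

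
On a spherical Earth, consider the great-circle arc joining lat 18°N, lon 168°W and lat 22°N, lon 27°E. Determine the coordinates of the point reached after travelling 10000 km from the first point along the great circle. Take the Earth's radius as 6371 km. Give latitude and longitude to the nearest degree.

≈ lat 63°N, lon 63°E

From cos δ = sin φ₁ sin φ₂ + cos φ₁ cos φ₂ cos Δλ, the central angle is δ ≈ 2.398 rad (137.4°). The total great-circle distance is δ·R ≈ 2.398 × 6371 ≈ 15277 km, so the target fraction is f = 10000/15277 ≈ 0.655.
Interpolate at f ≈ 0.655 with slerp weights a = sin((1−f)δ)/sin δ ≈ 1.088, b = sin(fδ)/sin δ ≈ 1.477.
p = a·p₁ + b·p₂ ≈ (0.208, 0.407, 0.890); φ = arcsin(p_z) ≈ 62.83°, λ = atan2(p_y, p_x) ≈ 62.92°.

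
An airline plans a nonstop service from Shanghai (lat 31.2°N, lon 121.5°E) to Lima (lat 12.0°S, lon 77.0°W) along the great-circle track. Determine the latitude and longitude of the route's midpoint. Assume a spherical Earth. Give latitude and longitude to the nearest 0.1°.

Write both endpoints as unit vectors p₁, p₂ with components (cos φ cos λ, cos φ sin λ, sin φ).
The central angle between the endpoints is δ = arccos(p₁·p₂) ≈ 2.693 rad (154.3°).
Interpolate at f = 1/2 with slerp weights a = sin((1−f)δ)/sin δ ≈ 2.249, b = sin(fδ)/sin δ ≈ 2.249.
p = a·p₁ + b·p₂ ≈ (-0.510, -0.503, 0.697); φ = arcsin(p_z) ≈ 44.22°, λ = atan2(p_y, p_x) ≈ -135.40°.

≈ lat 44.2°N, lon 135.4°W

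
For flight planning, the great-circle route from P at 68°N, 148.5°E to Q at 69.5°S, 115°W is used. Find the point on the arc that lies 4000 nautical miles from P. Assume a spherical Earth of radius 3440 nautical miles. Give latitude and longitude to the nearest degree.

≈ 8°N, 168°W

Convert each endpoint to a unit vector on the sphere (x = cos φ cos λ, y = cos φ sin λ, z = sin φ).
The central angle between the endpoints is δ = arccos(p₁·p₂) ≈ 2.654 rad (152.0°). The total great-circle distance is δ·R ≈ 2.654 × 3440 ≈ 9129 nmi, so the target fraction is f = 4000/9129 ≈ 0.438.
Interpolate at f ≈ 0.438 with slerp weights a = sin((1−f)δ)/sin δ ≈ 2.126, b = sin(fδ)/sin δ ≈ 1.958.
p = a·p₁ + b·p₂ ≈ (-0.969, -0.205, 0.137); φ = arcsin(p_z) ≈ 7.90°, λ = atan2(p_y, p_x) ≈ -168.04°.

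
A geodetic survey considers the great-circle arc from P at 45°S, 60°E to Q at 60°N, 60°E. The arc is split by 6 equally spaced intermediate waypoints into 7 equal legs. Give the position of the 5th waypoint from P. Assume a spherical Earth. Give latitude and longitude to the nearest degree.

≈ 30°N, 60°E

The haversine formula gives a central angle δ ≈ 1.833 rad (105.0°) between the endpoints.
Interpolate at f = 5/7 with slerp weights a = sin((1−f)δ)/sin δ ≈ 0.518, b = sin(fδ)/sin δ ≈ 1.000.
p = a·p₁ + b·p₂ ≈ (0.433, 0.750, 0.500); φ = arcsin(p_z) ≈ 30.00°, λ = atan2(p_y, p_x) ≈ 60.00°.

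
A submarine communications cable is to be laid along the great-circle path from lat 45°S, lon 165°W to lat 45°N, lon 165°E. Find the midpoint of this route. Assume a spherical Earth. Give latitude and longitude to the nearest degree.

Write both endpoints as unit vectors p₁, p₂ with components (cos φ cos λ, cos φ sin λ, sin φ).
The central angle between the endpoints is δ = arccos(p₁·p₂) ≈ 1.638 rad (93.8°).
Interpolate at f = 1/2 with slerp weights a = sin((1−f)δ)/sin δ ≈ 0.732, b = sin(fδ)/sin δ ≈ 0.732.
p = a·p₁ + b·p₂ ≈ (-1.000, 0.000, 0.000); φ = arcsin(p_z) ≈ 0.00°, λ = atan2(p_y, p_x) ≈ 180.00°.

≈ lat 0°N, lon 180°E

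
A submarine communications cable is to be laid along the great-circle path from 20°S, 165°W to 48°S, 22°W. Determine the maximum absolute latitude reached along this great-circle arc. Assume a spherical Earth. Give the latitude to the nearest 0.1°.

≈ 67.0°S

The great circle lies in the plane with unit normal n̂ = (p₁ × p₂)/|p₁ × p₂|.
Here n̂_z ≈ +0.391; the vertex latitude is φ_max = arccos|n̂_z| ≈ 67.0°.
Check via Clairaut: cos φ_max = |cos φ₁| · sin C = cos(20.0°)·sin(155.4°) ≈ 0.391, again giving ≈ 67.0°.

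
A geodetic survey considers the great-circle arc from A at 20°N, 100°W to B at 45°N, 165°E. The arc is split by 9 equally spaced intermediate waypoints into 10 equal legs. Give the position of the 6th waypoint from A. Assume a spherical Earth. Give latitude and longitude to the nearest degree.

Convert each endpoint to a unit vector on the sphere (x = cos φ cos λ, y = cos φ sin λ, z = sin φ).
The central angle between the endpoints is δ = arccos(p₁·p₂) ≈ 1.386 rad (79.4°).
Interpolate at f = 6/10 with slerp weights a = sin((1−f)δ)/sin δ ≈ 0.536, b = sin(fδ)/sin δ ≈ 0.752.
p = a·p₁ + b·p₂ ≈ (-0.601, -0.358, 0.715); φ = arcsin(p_z) ≈ 45.62°, λ = atan2(p_y, p_x) ≈ -149.21°.

≈ 46°N, 149°W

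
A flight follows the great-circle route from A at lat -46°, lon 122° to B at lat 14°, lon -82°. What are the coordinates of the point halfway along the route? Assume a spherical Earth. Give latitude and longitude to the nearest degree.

≈ lat -47°, lon -122°

From cos δ = sin φ₁ sin φ₂ + cos φ₁ cos φ₂ cos Δλ, the central angle is δ ≈ 2.481 rad (142.2°).
Interpolate at f = 1/2 with slerp weights a = sin((1−f)δ)/sin δ ≈ 1.542, b = sin(fδ)/sin δ ≈ 1.542.
p = a·p₁ + b·p₂ ≈ (-0.359, -0.573, -0.736); φ = arcsin(p_z) ≈ -47.42°, λ = atan2(p_y, p_x) ≈ -122.09°.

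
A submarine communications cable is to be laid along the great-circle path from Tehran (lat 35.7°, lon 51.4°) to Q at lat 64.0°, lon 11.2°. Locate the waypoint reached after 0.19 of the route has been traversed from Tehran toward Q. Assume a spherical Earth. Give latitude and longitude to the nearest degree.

The haversine formula gives a central angle δ ≈ 0.649 rad (37.2°) between the endpoints.
Interpolate at f = 0.19 with slerp weights a = sin((1−f)δ)/sin δ ≈ 0.830, b = sin(fδ)/sin δ ≈ 0.204.
p = a·p₁ + b·p₂ ≈ (0.508, 0.544, 0.667); φ = arcsin(p_z) ≈ 41.87°, λ = atan2(p_y, p_x) ≈ 46.96°.

≈ lat 42°, lon 47°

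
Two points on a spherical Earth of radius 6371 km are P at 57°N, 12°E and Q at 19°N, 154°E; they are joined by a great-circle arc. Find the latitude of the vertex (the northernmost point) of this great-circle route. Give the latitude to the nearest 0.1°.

The great circle lies in the plane with unit normal n̂ = (p₁ × p₂)/|p₁ × p₂|.
Here n̂_z ≈ +0.320; the vertex latitude is φ_max = arccos|n̂_z| ≈ 71.3°.

≈ 71.3°N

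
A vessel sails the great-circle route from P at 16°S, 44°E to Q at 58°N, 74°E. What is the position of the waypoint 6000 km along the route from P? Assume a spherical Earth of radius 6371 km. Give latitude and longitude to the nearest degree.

Write both endpoints as unit vectors p₁, p₂ with components (cos φ cos λ, cos φ sin λ, sin φ).
The central angle between the endpoints is δ = arccos(p₁·p₂) ≈ 1.362 rad (78.0°). The total great-circle distance is δ·R ≈ 1.362 × 6371 ≈ 8677 km, so the target fraction is f = 6000/8677 ≈ 0.692.
Interpolate at f ≈ 0.692 with slerp weights a = sin((1−f)δ)/sin δ ≈ 0.417, b = sin(fδ)/sin δ ≈ 0.827.
p = a·p₁ + b·p₂ ≈ (0.409, 0.699, 0.586); φ = arcsin(p_z) ≈ 35.88°, λ = atan2(p_y, p_x) ≈ 59.68°.

≈ 36°N, 60°E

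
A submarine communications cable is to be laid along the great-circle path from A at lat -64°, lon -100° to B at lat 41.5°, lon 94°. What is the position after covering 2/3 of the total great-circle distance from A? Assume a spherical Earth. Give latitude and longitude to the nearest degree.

Convert each endpoint to a unit vector on the sphere (x = cos φ cos λ, y = cos φ sin λ, z = sin φ).
The central angle between the endpoints is δ = arccos(p₁·p₂) ≈ 2.724 rad (156.1°).
Interpolate at f = 2/3 with slerp weights a = sin((1−f)δ)/sin δ ≈ 1.944, b = sin(fδ)/sin δ ≈ 2.393.
p = a·p₁ + b·p₂ ≈ (-0.273, 0.948, -0.162); φ = arcsin(p_z) ≈ -9.33°, λ = atan2(p_y, p_x) ≈ 106.06°.

≈ lat -9°, lon 106°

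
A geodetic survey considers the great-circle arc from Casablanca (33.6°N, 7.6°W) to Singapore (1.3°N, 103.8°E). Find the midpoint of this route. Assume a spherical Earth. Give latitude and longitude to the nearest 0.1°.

From cos δ = sin φ₁ sin φ₂ + cos φ₁ cos φ₂ cos Δλ, the central angle is δ ≈ 1.866 rad (106.9°).
Interpolate at f = 1/2 with slerp weights a = sin((1−f)δ)/sin δ ≈ 0.840, b = sin(fδ)/sin δ ≈ 0.840.
p = a·p₁ + b·p₂ ≈ (0.493, 0.723, 0.484); φ = arcsin(p_z) ≈ 28.94°, λ = atan2(p_y, p_x) ≈ 55.70°.

≈ (28.9°N, 55.7°E)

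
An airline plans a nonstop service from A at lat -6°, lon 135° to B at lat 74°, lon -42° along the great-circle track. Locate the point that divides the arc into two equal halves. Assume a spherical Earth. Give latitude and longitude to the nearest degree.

Convert each endpoint to a unit vector on the sphere (x = cos φ cos λ, y = cos φ sin λ, z = sin φ).
The central angle between the endpoints is δ = arccos(p₁·p₂) ≈ 1.954 rad (112.0°).
Interpolate at f = 1/2 with slerp weights a = sin((1−f)δ)/sin δ ≈ 0.894, b = sin(fδ)/sin δ ≈ 0.894.
p = a·p₁ + b·p₂ ≈ (-0.446, 0.464, 0.766); φ = arcsin(p_z) ≈ 49.98°, λ = atan2(p_y, p_x) ≈ 133.85°.

≈ lat 50°, lon 134°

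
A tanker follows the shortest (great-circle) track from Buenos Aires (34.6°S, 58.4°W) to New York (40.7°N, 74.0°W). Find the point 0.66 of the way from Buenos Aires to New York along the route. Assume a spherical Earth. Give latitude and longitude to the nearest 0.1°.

The haversine formula gives a central angle δ ≈ 1.338 rad (76.7°) between the endpoints.
Interpolate at f = 0.66 with slerp weights a = sin((1−f)δ)/sin δ ≈ 0.452, b = sin(fδ)/sin δ ≈ 0.794.
p = a·p₁ + b·p₂ ≈ (0.361, -0.895, 0.261); φ = arcsin(p_z) ≈ 15.15°, λ = atan2(p_y, p_x) ≈ -68.06°.

≈ (15.2°N, 68.1°W)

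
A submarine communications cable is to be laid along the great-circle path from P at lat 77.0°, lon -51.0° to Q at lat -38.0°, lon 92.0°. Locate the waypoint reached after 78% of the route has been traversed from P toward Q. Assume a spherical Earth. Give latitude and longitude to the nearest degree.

Convert each endpoint to a unit vector on the sphere (x = cos φ cos λ, y = cos φ sin λ, z = sin φ).
The central angle between the endpoints is δ = arccos(p₁·p₂) ≈ 2.406 rad (137.9°).
Interpolate at f = 0.78 with slerp weights a = sin((1−f)δ)/sin δ ≈ 0.753, b = sin(fδ)/sin δ ≈ 1.421.
p = a·p₁ + b·p₂ ≈ (0.067, 0.988, -0.142); φ = arcsin(p_z) ≈ -8.15°, λ = atan2(p_y, p_x) ≈ 86.09°.

≈ lat -8°, lon 86°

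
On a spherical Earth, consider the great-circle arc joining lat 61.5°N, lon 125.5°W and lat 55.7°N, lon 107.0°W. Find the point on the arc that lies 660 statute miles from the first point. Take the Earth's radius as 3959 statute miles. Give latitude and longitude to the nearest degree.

≈ lat 57°N, lon 109°W

The haversine formula gives a central angle δ ≈ 0.195 rad (11.2°) between the endpoints. The total great-circle distance is δ·R ≈ 0.195 × 3959 ≈ 773 mi, so the target fraction is f = 660/773 ≈ 0.854.
Interpolate at f ≈ 0.854 with slerp weights a = sin((1−f)δ)/sin δ ≈ 0.147, b = sin(fδ)/sin δ ≈ 0.855.
p = a·p₁ + b·p₂ ≈ (-0.182, -0.518, 0.836); φ = arcsin(p_z) ≈ 56.70°, λ = atan2(p_y, p_x) ≈ -109.33°.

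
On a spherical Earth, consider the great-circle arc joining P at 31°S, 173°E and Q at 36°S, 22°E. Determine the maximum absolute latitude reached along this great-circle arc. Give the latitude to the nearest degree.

≈ 69°S

The great circle lies in the plane with unit normal n̂ = (p₁ × p₂)/|p₁ × p₂|.
Here n̂_z ≈ -0.353; the vertex latitude is φ_max = arccos|n̂_z| ≈ 69.3°.
Check via Clairaut: cos φ_max = |cos φ₁| · sin C = cos(31.0°)·sin(155.7°) ≈ 0.353, again giving ≈ 69.3°.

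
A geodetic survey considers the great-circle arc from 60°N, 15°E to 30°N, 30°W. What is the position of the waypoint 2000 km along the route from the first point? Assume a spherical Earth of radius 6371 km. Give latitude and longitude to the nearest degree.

Convert each endpoint to a unit vector on the sphere (x = cos φ cos λ, y = cos φ sin λ, z = sin φ).
The central angle between the endpoints is δ = arccos(p₁·p₂) ≈ 0.739 rad (42.3°). The total great-circle distance is δ·R ≈ 0.739 × 6371 ≈ 4708 km, so the target fraction is f = 2000/4708 ≈ 0.425.
Interpolate at f ≈ 0.425 with slerp weights a = sin((1−f)δ)/sin δ ≈ 0.612, b = sin(fδ)/sin δ ≈ 0.458.
p = a·p₁ + b·p₂ ≈ (0.640, -0.119, 0.759); φ = arcsin(p_z) ≈ 49.41°, λ = atan2(p_y, p_x) ≈ -10.57°.

≈ 49°N, 11°W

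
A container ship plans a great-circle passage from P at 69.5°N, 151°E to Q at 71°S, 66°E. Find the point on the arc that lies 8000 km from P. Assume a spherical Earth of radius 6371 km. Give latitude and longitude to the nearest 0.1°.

The haversine formula gives a central angle δ ≈ 2.638 rad (151.1°) between the endpoints. The total great-circle distance is δ·R ≈ 2.638 × 6371 ≈ 16805 km, so the target fraction is f = 8000/16805 ≈ 0.476.
Interpolate at f ≈ 0.476 with slerp weights a = sin((1−f)δ)/sin δ ≈ 2.034, b = sin(fδ)/sin δ ≈ 1.969.
p = a·p₁ + b·p₂ ≈ (-0.362, 0.931, 0.044); φ = arcsin(p_z) ≈ 2.50°, λ = atan2(p_y, p_x) ≈ 111.27°.

≈ 2.5°N, 111.3°E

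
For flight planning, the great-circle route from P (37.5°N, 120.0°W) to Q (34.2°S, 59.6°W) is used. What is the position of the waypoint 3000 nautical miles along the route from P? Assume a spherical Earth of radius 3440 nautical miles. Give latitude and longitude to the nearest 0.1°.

Convert each endpoint to a unit vector on the sphere (x = cos φ cos λ, y = cos φ sin λ, z = sin φ).
The central angle between the endpoints is δ = arccos(p₁·p₂) ≈ 1.589 rad (91.0°). The total great-circle distance is δ·R ≈ 1.589 × 3440 ≈ 5466 nmi, so the target fraction is f = 3000/5466 ≈ 0.549.
Interpolate at f ≈ 0.549 with slerp weights a = sin((1−f)δ)/sin δ ≈ 0.657, b = sin(fδ)/sin δ ≈ 0.766.
p = a·p₁ + b·p₂ ≈ (0.060, -0.998, -0.030); φ = arcsin(p_z) ≈ -1.75°, λ = atan2(p_y, p_x) ≈ -86.57°.

≈ (1.7°S, 86.6°W)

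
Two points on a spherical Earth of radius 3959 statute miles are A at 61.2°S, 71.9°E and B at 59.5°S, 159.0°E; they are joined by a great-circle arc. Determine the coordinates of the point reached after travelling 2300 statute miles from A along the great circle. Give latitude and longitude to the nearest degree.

Convert each endpoint to a unit vector on the sphere (x = cos φ cos λ, y = cos φ sin λ, z = sin φ).
The central angle between the endpoints is δ = arccos(p₁·p₂) ≈ 0.696 rad (39.9°). The total great-circle distance is δ·R ≈ 0.696 × 3959 ≈ 2755 mi, so the target fraction is f = 2300/2755 ≈ 0.835.
Interpolate at f ≈ 0.835 with slerp weights a = sin((1−f)δ)/sin δ ≈ 0.179, b = sin(fδ)/sin δ ≈ 0.856.
p = a·p₁ + b·p₂ ≈ (-0.379, 0.238, -0.894); φ = arcsin(p_z) ≈ -63.44°, λ = atan2(p_y, p_x) ≈ 147.89°.

≈ 63°S, 148°E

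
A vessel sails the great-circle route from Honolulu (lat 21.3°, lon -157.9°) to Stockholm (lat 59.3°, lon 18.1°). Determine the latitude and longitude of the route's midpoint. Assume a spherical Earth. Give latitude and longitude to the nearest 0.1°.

≈ lat 70.9°, lon -153.1°

From cos δ = sin φ₁ sin φ₂ + cos φ₁ cos φ₂ cos Δλ, the central angle is δ ≈ 1.734 rad (99.3°).
Interpolate at f = 1/2 with slerp weights a = sin((1−f)δ)/sin δ ≈ 0.773, b = sin(fδ)/sin δ ≈ 0.773.
p = a·p₁ + b·p₂ ≈ (-0.292, -0.148, 0.945); φ = arcsin(p_z) ≈ 70.89°, λ = atan2(p_y, p_x) ≈ -153.08°.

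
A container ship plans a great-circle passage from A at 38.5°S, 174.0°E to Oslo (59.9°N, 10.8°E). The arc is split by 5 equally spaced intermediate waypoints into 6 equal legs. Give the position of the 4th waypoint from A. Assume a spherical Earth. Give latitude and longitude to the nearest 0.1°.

From cos δ = sin φ₁ sin φ₂ + cos φ₁ cos φ₂ cos Δλ, the central angle is δ ≈ 2.725 rad (156.1°).
Interpolate at f = 4/6 with slerp weights a = sin((1−f)δ)/sin δ ≈ 1.947, b = sin(fδ)/sin δ ≈ 2.395.
p = a·p₁ + b·p₂ ≈ (-0.335, 0.384, 0.860); φ = arcsin(p_z) ≈ 59.34°, λ = atan2(p_y, p_x) ≈ 131.10°.

≈ 59.3°N, 131.1°E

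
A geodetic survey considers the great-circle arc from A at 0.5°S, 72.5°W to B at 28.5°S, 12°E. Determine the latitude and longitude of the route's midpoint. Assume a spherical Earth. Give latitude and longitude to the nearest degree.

Write both endpoints as unit vectors p₁, p₂ with components (cos φ cos λ, cos φ sin λ, sin φ).
The central angle between the endpoints is δ = arccos(p₁·p₂) ≈ 1.482 rad (84.9°).
Interpolate at f = 1/2 with slerp weights a = sin((1−f)δ)/sin δ ≈ 0.678, b = sin(fδ)/sin δ ≈ 0.678.
p = a·p₁ + b·p₂ ≈ (0.786, -0.523, -0.329); φ = arcsin(p_z) ≈ -19.23°, λ = atan2(p_y, p_x) ≈ -33.60°.

≈ 19°S, 34°W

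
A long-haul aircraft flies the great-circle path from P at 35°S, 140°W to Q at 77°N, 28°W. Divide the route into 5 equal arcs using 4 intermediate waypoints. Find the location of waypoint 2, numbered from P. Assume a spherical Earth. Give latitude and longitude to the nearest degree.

Write both endpoints as unit vectors p₁, p₂ with components (cos φ cos λ, cos φ sin λ, sin φ).
The central angle between the endpoints is δ = arccos(p₁·p₂) ≈ 2.250 rad (128.9°).
Interpolate at f = 2/5 with slerp weights a = sin((1−f)δ)/sin δ ≈ 1.254, b = sin(fδ)/sin δ ≈ 1.006.
p = a·p₁ + b·p₂ ≈ (-0.587, -0.766, 0.262); φ = arcsin(p_z) ≈ 15.16°, λ = atan2(p_y, p_x) ≈ -127.44°.

≈ 15°N, 127°W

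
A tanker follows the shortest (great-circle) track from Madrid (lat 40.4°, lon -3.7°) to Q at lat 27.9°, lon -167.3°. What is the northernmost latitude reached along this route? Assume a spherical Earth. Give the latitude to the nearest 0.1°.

The great circle lies in the plane with unit normal n̂ = (p₁ × p₂)/|p₁ × p₂|.
Here n̂_z ≈ -0.202; the vertex latitude is φ_max = arccos|n̂_z| ≈ 78.3°.
Check via Clairaut: cos φ_max = |cos φ₁| · sin C = cos(40.4°)·sin(15.4°) ≈ 0.202, again giving ≈ 78.3°.

≈ 78.3°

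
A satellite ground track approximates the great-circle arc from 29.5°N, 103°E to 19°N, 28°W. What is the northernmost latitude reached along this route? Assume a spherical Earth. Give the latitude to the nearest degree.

≈ 48°N

The great circle lies in the plane with unit normal n̂ = (p₁ × p₂)/|p₁ × p₂|.
Here n̂_z ≈ -0.671; the vertex latitude is φ_max = arccos|n̂_z| ≈ 47.8°.
Check via Clairaut: cos φ_max = |cos φ₁| · sin C = cos(29.5°)·sin(50.5°) ≈ 0.671, again giving ≈ 47.8°.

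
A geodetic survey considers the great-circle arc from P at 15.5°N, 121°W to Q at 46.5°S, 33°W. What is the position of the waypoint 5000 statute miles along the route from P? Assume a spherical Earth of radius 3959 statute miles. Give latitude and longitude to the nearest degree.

Write both endpoints as unit vectors p₁, p₂ with components (cos φ cos λ, cos φ sin λ, sin φ).
The central angle between the endpoints is δ = arccos(p₁·p₂) ≈ 1.742 rad (99.8°). The total great-circle distance is δ·R ≈ 1.742 × 3959 ≈ 6898 mi, so the target fraction is f = 5000/6898 ≈ 0.725.
Interpolate at f ≈ 0.725 with slerp weights a = sin((1−f)δ)/sin δ ≈ 0.468, b = sin(fδ)/sin δ ≈ 0.967.
p = a·p₁ + b·p₂ ≈ (0.326, -0.749, -0.576); φ = arcsin(p_z) ≈ -35.20°, λ = atan2(p_y, p_x) ≈ -66.48°.

≈ 35°S, 66°W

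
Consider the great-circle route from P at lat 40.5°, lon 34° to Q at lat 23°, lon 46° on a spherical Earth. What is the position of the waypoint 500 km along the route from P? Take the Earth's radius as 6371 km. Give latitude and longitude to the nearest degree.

≈ lat 37°, lon 37°

The haversine formula gives a central angle δ ≈ 0.353 rad (20.2°) between the endpoints. The total great-circle distance is δ·R ≈ 0.353 × 6371 ≈ 2247 km, so the target fraction is f = 500/2247 ≈ 0.222.
Interpolate at f ≈ 0.222 with slerp weights a = sin((1−f)δ)/sin δ ≈ 0.784, b = sin(fδ)/sin δ ≈ 0.227.
p = a·p₁ + b·p₂ ≈ (0.639, 0.484, 0.598); φ = arcsin(p_z) ≈ 36.71°, λ = atan2(p_y, p_x) ≈ 37.11°.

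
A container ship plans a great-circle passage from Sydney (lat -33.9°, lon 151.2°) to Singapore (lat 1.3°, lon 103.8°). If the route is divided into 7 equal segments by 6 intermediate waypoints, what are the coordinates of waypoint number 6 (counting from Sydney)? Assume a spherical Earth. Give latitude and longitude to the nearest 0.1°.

≈ lat -4.2°, lon 109.7°

Convert each endpoint to a unit vector on the sphere (x = cos φ cos λ, y = cos φ sin λ, z = sin φ).
The central angle between the endpoints is δ = arccos(p₁·p₂) ≈ 0.990 rad (56.7°).
Interpolate at f = 6/7 with slerp weights a = sin((1−f)δ)/sin δ ≈ 0.169, b = sin(fδ)/sin δ ≈ 0.897.
p = a·p₁ + b·p₂ ≈ (-0.337, 0.939, -0.074); φ = arcsin(p_z) ≈ -4.22°, λ = atan2(p_y, p_x) ≈ 109.73°.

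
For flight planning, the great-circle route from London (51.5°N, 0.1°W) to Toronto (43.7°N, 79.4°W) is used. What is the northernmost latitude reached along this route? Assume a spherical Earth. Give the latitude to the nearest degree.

The great circle lies in the plane with unit normal n̂ = (p₁ × p₂)/|p₁ × p₂|.
Here n̂_z ≈ -0.566; the vertex latitude is φ_max = arccos|n̂_z| ≈ 55.5°.

≈ 56°N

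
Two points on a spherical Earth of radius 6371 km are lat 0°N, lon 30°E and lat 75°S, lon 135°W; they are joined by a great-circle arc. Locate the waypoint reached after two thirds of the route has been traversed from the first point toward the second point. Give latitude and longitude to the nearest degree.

Convert each endpoint to a unit vector on the sphere (x = cos φ cos λ, y = cos φ sin λ, z = sin φ).
The central angle between the endpoints is δ = arccos(p₁·p₂) ≈ 1.823 rad (104.5°).
Interpolate at f = 2/3 with slerp weights a = sin((1−f)δ)/sin δ ≈ 0.590, b = sin(fδ)/sin δ ≈ 0.968.
p = a·p₁ + b·p₂ ≈ (0.334, 0.118, -0.935); φ = arcsin(p_z) ≈ -69.28°, λ = atan2(p_y, p_x) ≈ 19.43°.

≈ lat 69°S, lon 19°E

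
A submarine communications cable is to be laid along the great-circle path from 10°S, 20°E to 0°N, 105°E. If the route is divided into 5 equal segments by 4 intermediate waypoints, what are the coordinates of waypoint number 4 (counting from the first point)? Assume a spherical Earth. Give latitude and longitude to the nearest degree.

Write both endpoints as unit vectors p₁, p₂ with components (cos φ cos λ, cos φ sin λ, sin φ).
The central angle between the endpoints is δ = arccos(p₁·p₂) ≈ 1.485 rad (85.1°).
Interpolate at f = 4/5 with slerp weights a = sin((1−f)δ)/sin δ ≈ 0.294, b = sin(fδ)/sin δ ≈ 0.931.
p = a·p₁ + b·p₂ ≈ (0.031, 0.998, -0.051); φ = arcsin(p_z) ≈ -2.92°, λ = atan2(p_y, p_x) ≈ 88.23°.

≈ 3°S, 88°E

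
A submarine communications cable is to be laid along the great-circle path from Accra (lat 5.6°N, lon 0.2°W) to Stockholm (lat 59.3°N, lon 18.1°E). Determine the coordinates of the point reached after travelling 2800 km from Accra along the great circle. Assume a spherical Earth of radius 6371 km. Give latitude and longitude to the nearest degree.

The haversine formula gives a central angle δ ≈ 0.969 rad (55.5°) between the endpoints. The total great-circle distance is δ·R ≈ 0.969 × 6371 ≈ 6172 km, so the target fraction is f = 2800/6172 ≈ 0.454.
Interpolate at f ≈ 0.454 with slerp weights a = sin((1−f)δ)/sin δ ≈ 0.613, b = sin(fδ)/sin δ ≈ 0.516.
p = a·p₁ + b·p₂ ≈ (0.860, 0.080, 0.504); φ = arcsin(p_z) ≈ 30.24°, λ = atan2(p_y, p_x) ≈ 5.30°.

≈ lat 30°N, lon 5°E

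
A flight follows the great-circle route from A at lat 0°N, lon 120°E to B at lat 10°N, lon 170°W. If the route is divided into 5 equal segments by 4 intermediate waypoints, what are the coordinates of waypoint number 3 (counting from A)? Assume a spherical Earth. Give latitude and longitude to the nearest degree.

≈ lat 7°N, lon 162°E

The haversine formula gives a central angle δ ≈ 1.227 rad (70.3°) between the endpoints.
Interpolate at f = 3/5 with slerp weights a = sin((1−f)δ)/sin δ ≈ 0.501, b = sin(fδ)/sin δ ≈ 0.713.
p = a·p₁ + b·p₂ ≈ (-0.942, 0.312, 0.124); φ = arcsin(p_z) ≈ 7.11°, λ = atan2(p_y, p_x) ≈ 161.70°.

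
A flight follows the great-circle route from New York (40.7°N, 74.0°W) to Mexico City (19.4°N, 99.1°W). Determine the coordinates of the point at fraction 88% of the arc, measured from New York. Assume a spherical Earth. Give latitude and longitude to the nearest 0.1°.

≈ 22.2°N, 96.6°W

The haversine formula gives a central angle δ ≈ 0.527 rad (30.2°) between the endpoints.
Interpolate at f = 0.88 with slerp weights a = sin((1−f)δ)/sin δ ≈ 0.126, b = sin(fδ)/sin δ ≈ 0.889.
p = a·p₁ + b·p₂ ≈ (-0.106, -0.920, 0.377); φ = arcsin(p_z) ≈ 22.17°, λ = atan2(p_y, p_x) ≈ -96.60°.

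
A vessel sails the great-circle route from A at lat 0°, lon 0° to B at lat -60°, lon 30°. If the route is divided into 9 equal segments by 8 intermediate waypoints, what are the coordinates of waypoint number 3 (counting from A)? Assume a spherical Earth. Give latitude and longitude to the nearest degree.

From cos δ = sin φ₁ sin φ₂ + cos φ₁ cos φ₂ cos Δλ, the central angle is δ ≈ 1.123 rad (64.3°).
Interpolate at f = 3/9 with slerp weights a = sin((1−f)δ)/sin δ ≈ 0.755, b = sin(fδ)/sin δ ≈ 0.406.
p = a·p₁ + b·p₂ ≈ (0.931, 0.101, -0.351); φ = arcsin(p_z) ≈ -20.57°, λ = atan2(p_y, p_x) ≈ 6.22°.

≈ lat -21°, lon 6°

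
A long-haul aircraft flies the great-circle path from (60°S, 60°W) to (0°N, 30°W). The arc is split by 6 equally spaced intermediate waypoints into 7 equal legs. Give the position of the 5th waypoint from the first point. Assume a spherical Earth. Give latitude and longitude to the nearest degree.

≈ (18°S, 35°W)

From cos δ = sin φ₁ sin φ₂ + cos φ₁ cos φ₂ cos Δλ, the central angle is δ ≈ 1.123 rad (64.3°).
Interpolate at f = 5/7 with slerp weights a = sin((1−f)δ)/sin δ ≈ 0.350, b = sin(fδ)/sin δ ≈ 0.797.
p = a·p₁ + b·p₂ ≈ (0.778, -0.550, -0.303); φ = arcsin(p_z) ≈ -17.64°, λ = atan2(p_y, p_x) ≈ -35.27°.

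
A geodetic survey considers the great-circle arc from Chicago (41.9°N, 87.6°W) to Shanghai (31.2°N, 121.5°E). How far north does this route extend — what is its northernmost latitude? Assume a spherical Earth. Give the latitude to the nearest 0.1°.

≈ 71.5°N

The great circle lies in the plane with unit normal n̂ = (p₁ × p₂)/|p₁ × p₂|.
Here n̂_z ≈ -0.317; the vertex latitude is φ_max = arccos|n̂_z| ≈ 71.5°.
Check via Clairaut: cos φ_max = |cos φ₁| · sin C = cos(41.9°)·sin(25.2°) ≈ 0.317, again giving ≈ 71.5°.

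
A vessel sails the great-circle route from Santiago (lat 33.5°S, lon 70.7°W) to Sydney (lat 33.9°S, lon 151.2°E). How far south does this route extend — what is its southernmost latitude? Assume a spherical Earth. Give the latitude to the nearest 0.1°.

≈ 61.8°S

The great circle lies in the plane with unit normal n̂ = (p₁ × p₂)/|p₁ × p₂|.
Here n̂_z ≈ -0.472; the vertex latitude is φ_max = arccos|n̂_z| ≈ 61.8°.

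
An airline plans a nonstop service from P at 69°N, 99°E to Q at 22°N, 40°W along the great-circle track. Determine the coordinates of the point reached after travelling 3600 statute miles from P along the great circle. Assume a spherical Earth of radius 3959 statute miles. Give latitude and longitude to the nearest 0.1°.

≈ 52.9°N, 28.0°W

Write both endpoints as unit vectors p₁, p₂ with components (cos φ cos λ, cos φ sin λ, sin φ).
The central angle between the endpoints is δ = arccos(p₁·p₂) ≈ 1.472 rad (84.3°). The total great-circle distance is δ·R ≈ 1.472 × 3959 ≈ 5826 mi, so the target fraction is f = 3600/5826 ≈ 0.618.
Interpolate at f ≈ 0.618 with slerp weights a = sin((1−f)δ)/sin δ ≈ 0.536, b = sin(fδ)/sin δ ≈ 0.793.
p = a·p₁ + b·p₂ ≈ (0.533, -0.283, 0.797); φ = arcsin(p_z) ≈ 52.87°, λ = atan2(p_y, p_x) ≈ -27.95°.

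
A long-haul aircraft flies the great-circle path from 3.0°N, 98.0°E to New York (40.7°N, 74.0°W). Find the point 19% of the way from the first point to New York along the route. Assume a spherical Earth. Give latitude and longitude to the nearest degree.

Convert each endpoint to a unit vector on the sphere (x = cos φ cos λ, y = cos φ sin λ, z = sin φ).
The central angle between the endpoints is δ = arccos(p₁·p₂) ≈ 2.368 rad (135.7°).
Interpolate at f = 0.19 with slerp weights a = sin((1−f)δ)/sin δ ≈ 1.346, b = sin(fδ)/sin δ ≈ 0.623.
p = a·p₁ + b·p₂ ≈ (-0.057, 0.877, 0.476); φ = arcsin(p_z) ≈ 28.46°, λ = atan2(p_y, p_x) ≈ 93.71°.

≈ 28°N, 94°E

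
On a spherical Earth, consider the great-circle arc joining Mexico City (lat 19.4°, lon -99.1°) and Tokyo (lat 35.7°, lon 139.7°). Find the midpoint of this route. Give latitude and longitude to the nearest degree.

Write both endpoints as unit vectors p₁, p₂ with components (cos φ cos λ, cos φ sin λ, sin φ).
The central angle between the endpoints is δ = arccos(p₁·p₂) ≈ 1.775 rad (101.7°).
Interpolate at f = 1/2 with slerp weights a = sin((1−f)δ)/sin δ ≈ 0.792, b = sin(fδ)/sin δ ≈ 0.792.
p = a·p₁ + b·p₂ ≈ (-0.609, -0.322, 0.725); φ = arcsin(p_z) ≈ 46.49°, λ = atan2(p_y, p_x) ≈ -152.15°.

≈ lat 46°, lon -152°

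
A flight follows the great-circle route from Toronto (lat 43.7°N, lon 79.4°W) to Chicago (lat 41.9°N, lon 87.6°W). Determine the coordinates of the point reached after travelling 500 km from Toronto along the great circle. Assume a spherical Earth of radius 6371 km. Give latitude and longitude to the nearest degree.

≈ lat 42°N, lon 85°W

Convert each endpoint to a unit vector on the sphere (x = cos φ cos λ, y = cos φ sin λ, z = sin φ).
The central angle between the endpoints is δ = arccos(p₁·p₂) ≈ 0.110 rad (6.3°). The total great-circle distance is δ·R ≈ 0.110 × 6371 ≈ 698 km, so the target fraction is f = 500/698 ≈ 0.716.
Interpolate at f ≈ 0.716 with slerp weights a = sin((1−f)δ)/sin δ ≈ 0.284, b = sin(fδ)/sin δ ≈ 0.717.
p = a·p₁ + b·p₂ ≈ (0.060, -0.735, 0.675); φ = arcsin(p_z) ≈ 42.47°, λ = atan2(p_y, p_x) ≈ -85.32°.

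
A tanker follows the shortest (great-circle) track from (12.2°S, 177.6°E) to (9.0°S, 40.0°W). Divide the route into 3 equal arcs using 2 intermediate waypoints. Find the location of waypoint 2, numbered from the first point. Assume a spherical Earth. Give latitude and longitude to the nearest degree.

≈ (27°S, 85°W)

The haversine formula gives a central angle δ ≈ 2.392 rad (137.0°) between the endpoints.
Interpolate at f = 2/3 with slerp weights a = sin((1−f)δ)/sin δ ≈ 1.050, b = sin(fδ)/sin δ ≈ 1.467.
p = a·p₁ + b·p₂ ≈ (0.085, -0.888, -0.451); φ = arcsin(p_z) ≈ -26.83°, λ = atan2(p_y, p_x) ≈ -84.55°.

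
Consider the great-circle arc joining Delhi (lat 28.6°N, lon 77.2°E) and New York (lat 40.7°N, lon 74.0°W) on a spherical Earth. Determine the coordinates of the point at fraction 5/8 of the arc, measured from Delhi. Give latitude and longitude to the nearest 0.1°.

Convert each endpoint to a unit vector on the sphere (x = cos φ cos λ, y = cos φ sin λ, z = sin φ).
The central angle between the endpoints is δ = arccos(p₁·p₂) ≈ 1.845 rad (105.7°).
Interpolate at f = 5/8 with slerp weights a = sin((1−f)δ)/sin δ ≈ 0.663, b = sin(fδ)/sin δ ≈ 0.950.
p = a·p₁ + b·p₂ ≈ (0.327, -0.125, 0.937); φ = arcsin(p_z) ≈ 69.49°, λ = atan2(p_y, p_x) ≈ -20.83°.

≈ lat 69.5°N, lon 20.8°W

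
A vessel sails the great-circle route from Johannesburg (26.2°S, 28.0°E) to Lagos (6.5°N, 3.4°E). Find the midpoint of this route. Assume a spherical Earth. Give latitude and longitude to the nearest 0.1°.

≈ 10.1°S, 15.1°E

The haversine formula gives a central angle δ ≈ 0.707 rad (40.5°) between the endpoints.
Interpolate at f = 1/2 with slerp weights a = sin((1−f)δ)/sin δ ≈ 0.533, b = sin(fδ)/sin δ ≈ 0.533.
p = a·p₁ + b·p₂ ≈ (0.951, 0.256, -0.175); φ = arcsin(p_z) ≈ -10.08°, λ = atan2(p_y, p_x) ≈ 15.06°.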